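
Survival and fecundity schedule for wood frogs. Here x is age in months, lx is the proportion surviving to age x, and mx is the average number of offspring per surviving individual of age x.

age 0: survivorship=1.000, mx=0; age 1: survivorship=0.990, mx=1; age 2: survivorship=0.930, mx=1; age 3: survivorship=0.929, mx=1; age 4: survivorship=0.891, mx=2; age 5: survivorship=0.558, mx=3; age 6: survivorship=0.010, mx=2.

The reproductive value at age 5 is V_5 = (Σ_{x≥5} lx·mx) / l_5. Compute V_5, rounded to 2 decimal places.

3.04

lx·mx for x ≥ 5: 1.674, 0.02 → sum = 1.694
V_5 = 1.694 / l_5 = 1.694 / 0.558 = 3.035842… → 3.04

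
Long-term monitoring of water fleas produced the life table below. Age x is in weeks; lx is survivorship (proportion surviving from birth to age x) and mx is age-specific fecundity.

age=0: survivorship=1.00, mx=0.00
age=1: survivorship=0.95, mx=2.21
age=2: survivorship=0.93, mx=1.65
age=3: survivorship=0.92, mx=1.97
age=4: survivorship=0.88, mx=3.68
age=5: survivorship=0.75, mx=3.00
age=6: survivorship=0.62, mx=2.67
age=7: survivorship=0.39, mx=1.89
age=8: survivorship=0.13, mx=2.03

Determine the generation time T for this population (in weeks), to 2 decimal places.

3.83

lx·mx: 0, 2.0995, 1.5345, 1.8124, 3.2384, 2.25, 1.6554, 0.7371, 0.2639 → R0 = 13.5912
x·lx·mx: 0, 2.0995, 3.069, 5.4372, 12.9536, 11.25, 9.9324, 5.1597, 2.1112 → Σ = 52.0126
T = 52.0126 / 13.5912 = 3.826932… → 3.83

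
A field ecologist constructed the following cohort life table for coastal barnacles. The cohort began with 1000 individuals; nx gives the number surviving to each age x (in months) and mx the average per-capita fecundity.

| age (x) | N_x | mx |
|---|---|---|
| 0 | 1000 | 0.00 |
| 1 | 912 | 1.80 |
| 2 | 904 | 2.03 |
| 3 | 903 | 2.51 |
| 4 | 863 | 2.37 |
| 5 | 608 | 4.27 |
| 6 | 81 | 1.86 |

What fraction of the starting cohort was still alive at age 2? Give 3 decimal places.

0.904

l_2 = n_2/n_0 = 904/1000 = 0.904 → 0.904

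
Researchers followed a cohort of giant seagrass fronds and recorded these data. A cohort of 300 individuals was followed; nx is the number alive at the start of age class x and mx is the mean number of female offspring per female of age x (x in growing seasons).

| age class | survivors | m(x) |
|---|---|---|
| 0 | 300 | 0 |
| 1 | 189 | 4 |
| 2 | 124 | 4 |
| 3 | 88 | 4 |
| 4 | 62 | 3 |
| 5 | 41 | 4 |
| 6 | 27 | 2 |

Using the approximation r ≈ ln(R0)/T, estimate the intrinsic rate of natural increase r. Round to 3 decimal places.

0.814

lx = nx/n0 = nx/300: 1, 0.63, 0.41333…, 0.29333…, 0.20667…, 0.13667…, 0.09
R0 = Σ lx·mx = 0 + 2.52 + 1.65333… + 1.17333… + 0.62… + 0.54667… + 0.18 = 6.693333…
Σ x·lx·mx = 15.64…; T = 15.64…/6.693333… = 2.33665…
r ≈ ln(R0)/T = ln(6.693333…)/2.33665… = 0.8136… → 0.814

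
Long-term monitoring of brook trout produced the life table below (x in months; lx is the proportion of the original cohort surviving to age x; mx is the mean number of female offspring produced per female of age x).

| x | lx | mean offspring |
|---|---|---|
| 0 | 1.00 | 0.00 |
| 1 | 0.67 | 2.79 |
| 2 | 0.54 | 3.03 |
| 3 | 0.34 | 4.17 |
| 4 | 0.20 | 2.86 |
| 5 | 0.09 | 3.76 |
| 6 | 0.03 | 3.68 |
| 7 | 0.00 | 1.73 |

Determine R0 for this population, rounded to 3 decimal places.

5.944

lx·mx by age: 0, 1.8693, 1.6362, 1.4178, 0.572, 0.3384, 0.1104, 0
R0 = Σ lx·mx = 5.9441 → 5.944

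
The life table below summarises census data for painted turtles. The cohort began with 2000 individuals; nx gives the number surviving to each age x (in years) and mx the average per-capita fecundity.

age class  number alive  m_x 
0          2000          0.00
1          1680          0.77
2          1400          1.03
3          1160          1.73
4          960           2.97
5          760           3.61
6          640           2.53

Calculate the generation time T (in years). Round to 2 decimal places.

3.77

lx = nx/n0 = nx/2000: 1, 0.84, 0.7, 0.58, 0.48, 0.38, 0.32
lx·mx: 0, 0.6468, 0.721, 1.0034, 1.4256, 1.3718, 0.8096 → R0 = 5.9782
x·lx·mx: 0, 0.6468, 1.442, 3.0102, 5.7024, 6.859, 4.8576 → Σ = 22.518
T = 22.518 / 5.9782 = 3.766686… → 3.77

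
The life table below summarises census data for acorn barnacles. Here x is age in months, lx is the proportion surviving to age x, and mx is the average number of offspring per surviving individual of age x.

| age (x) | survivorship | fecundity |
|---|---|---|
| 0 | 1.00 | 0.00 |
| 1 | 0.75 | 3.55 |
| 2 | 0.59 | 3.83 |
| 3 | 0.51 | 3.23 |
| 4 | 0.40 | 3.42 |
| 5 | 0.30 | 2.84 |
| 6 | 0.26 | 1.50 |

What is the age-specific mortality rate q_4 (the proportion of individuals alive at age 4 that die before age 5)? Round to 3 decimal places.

q_4 = (l_4 − l_5) / l_4 = (0.4 − 0.3) / 0.4
     = 0.1 / 0.4 = 0.25 → 0.250

0.250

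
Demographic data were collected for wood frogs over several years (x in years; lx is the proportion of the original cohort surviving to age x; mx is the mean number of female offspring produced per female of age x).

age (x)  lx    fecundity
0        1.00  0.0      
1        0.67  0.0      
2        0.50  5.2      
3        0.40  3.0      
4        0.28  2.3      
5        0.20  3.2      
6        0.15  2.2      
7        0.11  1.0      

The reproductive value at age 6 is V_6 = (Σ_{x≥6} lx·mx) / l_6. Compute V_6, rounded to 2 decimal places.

2.93

lx·mx for x ≥ 6: 0.33, 0.11 → sum = 0.44
V_6 = 0.44 / l_6 = 0.44 / 0.15 = 2.933333… → 2.93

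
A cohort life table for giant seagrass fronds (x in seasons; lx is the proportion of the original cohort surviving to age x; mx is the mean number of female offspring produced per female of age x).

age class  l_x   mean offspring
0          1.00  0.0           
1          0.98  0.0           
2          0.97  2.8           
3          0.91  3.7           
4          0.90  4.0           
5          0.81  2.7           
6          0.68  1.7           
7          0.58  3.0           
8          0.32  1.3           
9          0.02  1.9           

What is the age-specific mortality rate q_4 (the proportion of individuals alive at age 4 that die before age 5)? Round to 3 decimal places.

0.100

q_4 = (l_4 − l_5) / l_4 = (0.9 − 0.81) / 0.9
     = 0.09 / 0.9 = 0.1 → 0.100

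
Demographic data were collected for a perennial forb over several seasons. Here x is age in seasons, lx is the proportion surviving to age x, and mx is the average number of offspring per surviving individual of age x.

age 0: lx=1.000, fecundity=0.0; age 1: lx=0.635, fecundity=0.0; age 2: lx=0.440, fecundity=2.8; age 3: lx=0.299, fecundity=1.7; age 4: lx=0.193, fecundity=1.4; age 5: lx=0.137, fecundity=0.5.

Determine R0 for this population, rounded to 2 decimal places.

2.08

lx·mx by age: 0, 0, 1.232, 0.5083, 0.2702, 0.0685
R0 = Σ lx·mx = 2.079 → 2.08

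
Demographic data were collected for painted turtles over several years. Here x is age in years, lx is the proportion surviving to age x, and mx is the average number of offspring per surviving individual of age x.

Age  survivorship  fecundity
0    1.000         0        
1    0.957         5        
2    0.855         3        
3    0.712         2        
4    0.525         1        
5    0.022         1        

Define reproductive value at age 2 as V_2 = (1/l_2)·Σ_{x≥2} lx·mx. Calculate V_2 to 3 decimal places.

5.305

lx·mx for x ≥ 2: 2.565, 1.424, 0.525, 0.022 → sum = 4.536
V_2 = 4.536 / l_2 = 4.536 / 0.855 = 5.305263… → 5.305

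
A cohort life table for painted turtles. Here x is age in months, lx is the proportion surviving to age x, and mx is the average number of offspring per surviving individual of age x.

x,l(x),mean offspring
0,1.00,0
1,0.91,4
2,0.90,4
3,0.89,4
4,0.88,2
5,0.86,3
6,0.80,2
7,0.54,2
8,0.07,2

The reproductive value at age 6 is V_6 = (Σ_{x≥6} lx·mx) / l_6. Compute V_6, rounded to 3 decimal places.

lx·mx for x ≥ 6: 1.6, 1.08, 0.14 → sum = 2.82
V_6 = 2.82 / l_6 = 2.82 / 0.8 = 3.525 → 3.525

3.525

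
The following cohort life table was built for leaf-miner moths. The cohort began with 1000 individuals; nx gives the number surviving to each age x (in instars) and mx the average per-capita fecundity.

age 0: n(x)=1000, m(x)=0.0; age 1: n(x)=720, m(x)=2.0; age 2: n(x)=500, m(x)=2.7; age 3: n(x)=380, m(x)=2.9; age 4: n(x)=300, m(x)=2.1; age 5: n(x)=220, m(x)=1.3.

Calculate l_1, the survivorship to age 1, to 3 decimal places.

0.720

l_1 = n_1/n_0 = 720/1000 = 0.72 → 0.720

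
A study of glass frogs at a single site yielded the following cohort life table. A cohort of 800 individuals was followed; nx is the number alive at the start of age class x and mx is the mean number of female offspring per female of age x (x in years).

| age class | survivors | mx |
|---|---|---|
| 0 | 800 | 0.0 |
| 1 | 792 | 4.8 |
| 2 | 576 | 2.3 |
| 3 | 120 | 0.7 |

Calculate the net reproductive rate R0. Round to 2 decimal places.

6.51

lx = nx/n0 = nx/800: 1, 0.99, 0.72, 0.15
lx·mx by age: 0, 4.752, 1.656, 0.105
R0 = Σ lx·mx = 6.513 → 6.51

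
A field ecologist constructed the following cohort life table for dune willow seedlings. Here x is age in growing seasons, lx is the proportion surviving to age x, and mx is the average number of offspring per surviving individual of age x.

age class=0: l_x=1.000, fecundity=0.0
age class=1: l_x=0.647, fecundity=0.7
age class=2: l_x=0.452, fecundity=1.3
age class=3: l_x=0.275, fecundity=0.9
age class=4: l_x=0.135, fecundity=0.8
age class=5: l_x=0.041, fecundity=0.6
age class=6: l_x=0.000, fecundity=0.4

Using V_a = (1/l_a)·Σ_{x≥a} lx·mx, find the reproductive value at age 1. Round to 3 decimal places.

lx·mx for x ≥ 1: 0.4529, 0.5876, 0.2475, 0.108, 0.0246, 0 → sum = 1.4206
V_1 = 1.4206 / l_1 = 1.4206 / 0.647 = 2.195672… → 2.196

2.196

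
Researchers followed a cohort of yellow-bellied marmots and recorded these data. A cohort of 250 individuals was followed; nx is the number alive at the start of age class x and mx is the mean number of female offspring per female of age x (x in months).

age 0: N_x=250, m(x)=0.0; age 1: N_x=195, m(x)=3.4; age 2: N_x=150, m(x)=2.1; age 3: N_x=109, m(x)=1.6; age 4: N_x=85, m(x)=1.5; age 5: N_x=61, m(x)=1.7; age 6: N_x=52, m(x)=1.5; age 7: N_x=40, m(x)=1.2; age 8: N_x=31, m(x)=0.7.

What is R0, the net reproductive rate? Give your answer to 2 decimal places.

6.13

lx = nx/n0 = nx/250: 1, 0.78, 0.6, 0.436, 0.34, 0.244, 0.208, 0.16, 0.124
lx·mx by age: 0, 2.652, 1.26, 0.6976, 0.51, 0.4148, 0.312, 0.192, 0.0868
R0 = Σ lx·mx = 6.1252 → 6.13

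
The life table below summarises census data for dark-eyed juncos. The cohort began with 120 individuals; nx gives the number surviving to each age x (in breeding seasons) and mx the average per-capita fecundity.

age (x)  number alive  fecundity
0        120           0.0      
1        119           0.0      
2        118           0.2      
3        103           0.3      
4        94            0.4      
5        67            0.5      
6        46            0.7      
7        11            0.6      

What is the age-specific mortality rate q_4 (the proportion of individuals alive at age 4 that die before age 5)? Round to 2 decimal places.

lx = nx/n0 = nx/120: 1, 0.99167…, 0.98333…, 0.85833…, 0.78333…, 0.55833…, 0.38333…, 0.09167…
q_4 = (l_4 − l_5) / l_4 = (0.783333… − 0.558333…) / 0.783333…
     = 0.225… / 0.783333… = 0.287234… → 0.29

0.29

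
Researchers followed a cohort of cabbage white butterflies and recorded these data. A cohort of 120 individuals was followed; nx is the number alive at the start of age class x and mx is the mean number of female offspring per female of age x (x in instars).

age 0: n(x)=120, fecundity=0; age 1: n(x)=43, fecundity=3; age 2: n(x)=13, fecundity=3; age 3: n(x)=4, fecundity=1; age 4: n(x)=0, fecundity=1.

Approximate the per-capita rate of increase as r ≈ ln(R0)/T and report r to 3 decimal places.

0.283

lx = nx/n0 = nx/120: 1, 0.35833…, 0.10833…, 0.03333…, 0
R0 = Σ lx·mx = 0 + 1.075… + 0.325… + 0.03333… + 0 = 1.433333…
Σ x·lx·mx = 1.825…; T = 1.825…/1.433333… = 1.27326…
r ≈ ln(R0)/T = ln(1.433333…)/1.27326… = 0.28274… → 0.283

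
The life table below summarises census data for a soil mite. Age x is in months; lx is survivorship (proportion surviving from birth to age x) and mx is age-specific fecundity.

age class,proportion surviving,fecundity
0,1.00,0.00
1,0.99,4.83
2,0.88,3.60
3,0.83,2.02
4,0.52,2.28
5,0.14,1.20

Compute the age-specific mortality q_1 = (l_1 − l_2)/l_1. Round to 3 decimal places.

q_1 = (l_1 − l_2) / l_1 = (0.99 − 0.88) / 0.99
     = 0.11 / 0.99 = 0.111111… → 0.111

0.111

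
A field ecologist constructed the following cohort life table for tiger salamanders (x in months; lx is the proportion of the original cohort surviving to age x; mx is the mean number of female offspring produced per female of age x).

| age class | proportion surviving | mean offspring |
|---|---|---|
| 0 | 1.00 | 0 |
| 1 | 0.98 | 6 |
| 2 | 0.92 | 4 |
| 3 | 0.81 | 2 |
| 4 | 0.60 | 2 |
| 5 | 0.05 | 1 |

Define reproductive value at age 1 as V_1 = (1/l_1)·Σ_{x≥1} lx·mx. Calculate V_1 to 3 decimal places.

12.684

lx·mx for x ≥ 1: 5.88, 3.68, 1.62, 1.2, 0.05 → sum = 12.43
V_1 = 12.43 / l_1 = 12.43 / 0.98 = 12.683673… → 12.684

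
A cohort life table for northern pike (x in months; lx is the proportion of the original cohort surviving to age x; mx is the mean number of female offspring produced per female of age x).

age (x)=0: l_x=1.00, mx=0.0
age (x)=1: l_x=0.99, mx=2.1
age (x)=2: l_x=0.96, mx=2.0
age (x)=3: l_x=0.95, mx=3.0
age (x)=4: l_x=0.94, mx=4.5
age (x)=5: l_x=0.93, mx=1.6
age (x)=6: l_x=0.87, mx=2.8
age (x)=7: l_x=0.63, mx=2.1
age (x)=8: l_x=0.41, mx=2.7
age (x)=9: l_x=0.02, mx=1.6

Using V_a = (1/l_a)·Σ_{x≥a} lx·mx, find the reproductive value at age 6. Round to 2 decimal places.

5.63

lx·mx for x ≥ 6: 2.436, 1.323, 1.107, 0.032 → sum = 4.898
V_6 = 4.898 / l_6 = 4.898 / 0.87 = 5.629885… → 5.63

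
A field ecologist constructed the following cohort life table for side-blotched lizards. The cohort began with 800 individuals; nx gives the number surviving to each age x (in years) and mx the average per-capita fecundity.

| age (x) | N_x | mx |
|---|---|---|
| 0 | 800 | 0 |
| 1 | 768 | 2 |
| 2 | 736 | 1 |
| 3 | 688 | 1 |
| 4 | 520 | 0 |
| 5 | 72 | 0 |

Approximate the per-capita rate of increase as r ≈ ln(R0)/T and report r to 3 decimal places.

0.764

lx = nx/n0 = nx/800: 1, 0.96, 0.92, 0.86, 0.65, 0.09
R0 = Σ lx·mx = 0 + 1.92 + 0.92 + 0.86 + 0 + 0 = 3.7
Σ x·lx·mx = 6.34; T = 6.34/3.7 = 1.71351…
r ≈ ln(R0)/T = ln(3.7)/1.71351… = 0.76354… → 0.764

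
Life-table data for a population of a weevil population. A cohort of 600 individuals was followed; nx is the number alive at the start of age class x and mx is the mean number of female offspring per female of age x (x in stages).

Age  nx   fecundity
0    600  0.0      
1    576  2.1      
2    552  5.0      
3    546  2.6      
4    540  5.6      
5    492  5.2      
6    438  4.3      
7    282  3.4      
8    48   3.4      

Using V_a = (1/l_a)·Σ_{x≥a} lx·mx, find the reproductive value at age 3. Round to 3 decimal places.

lx = nx/n0 = nx/600: 1, 0.96, 0.92, 0.91, 0.9, 0.82, 0.73, 0.47, 0.08
lx·mx for x ≥ 3: 2.366, 5.04, 4.264, 3.139, 1.598, 0.272 → sum = 16.679
V_3 = 16.679 / l_3 = 16.679 / 0.91 = 18.328571… → 18.329

18.329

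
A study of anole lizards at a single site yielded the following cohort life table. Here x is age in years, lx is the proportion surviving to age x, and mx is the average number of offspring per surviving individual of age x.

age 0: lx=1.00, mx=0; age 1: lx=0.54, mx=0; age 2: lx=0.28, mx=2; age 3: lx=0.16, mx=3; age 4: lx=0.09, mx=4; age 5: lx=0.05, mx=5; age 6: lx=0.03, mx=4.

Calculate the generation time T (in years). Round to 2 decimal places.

lx·mx: 0, 0, 0.56, 0.48, 0.36, 0.25, 0.12 → R0 = 1.77
x·lx·mx: 0, 0, 1.12, 1.44, 1.44, 1.25, 0.72 → Σ = 5.97
T = 5.97 / 1.77 = 3.372881… → 3.37

3.37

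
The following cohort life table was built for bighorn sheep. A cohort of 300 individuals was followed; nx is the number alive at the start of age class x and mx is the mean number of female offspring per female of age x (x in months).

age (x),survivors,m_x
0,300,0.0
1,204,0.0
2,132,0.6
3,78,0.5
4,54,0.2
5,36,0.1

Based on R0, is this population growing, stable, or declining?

declining

lx = nx/n0 = nx/300: 1, 0.68, 0.44, 0.26, 0.18, 0.12
R0 = Σ lx·mx = 0 + 0 + 0.264 + 0.13 + 0.036 + 0.012 = 0.442
R0 < 1, so the population is declining.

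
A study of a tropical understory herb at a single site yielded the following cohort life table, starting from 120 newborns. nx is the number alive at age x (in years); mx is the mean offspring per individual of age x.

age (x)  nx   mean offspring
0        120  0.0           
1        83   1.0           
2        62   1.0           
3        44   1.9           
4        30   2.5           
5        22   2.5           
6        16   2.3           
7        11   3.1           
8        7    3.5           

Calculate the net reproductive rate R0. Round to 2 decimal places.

lx = nx/n0 = nx/120: 1, 0.69167…, 0.51667…, 0.36667…, 0.25, 0.18333…, 0.13333…, 0.09167…, 0.05833…
lx·mx by age: 0, 0.691667…, 0.516667…, 0.696667…, 0.625, 0.458333…, 0.306667…, 0.284167…, 0.204167…
R0 = Σ lx·mx = 3.783333… → 3.78

3.78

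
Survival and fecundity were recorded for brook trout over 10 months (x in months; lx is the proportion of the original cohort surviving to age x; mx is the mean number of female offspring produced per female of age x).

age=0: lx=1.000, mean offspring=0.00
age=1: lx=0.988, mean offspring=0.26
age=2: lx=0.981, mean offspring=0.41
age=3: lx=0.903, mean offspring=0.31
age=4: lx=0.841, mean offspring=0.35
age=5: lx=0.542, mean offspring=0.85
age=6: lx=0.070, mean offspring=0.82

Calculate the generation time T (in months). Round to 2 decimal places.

3.27

lx·mx: 0, 0.25688, 0.40221, 0.27993, 0.29435, 0.4607, 0.0574 → R0 = 1.75147
x·lx·mx: 0, 0.25688, 0.80442, 0.83979, 1.1774, 2.3035, 0.3444 → Σ = 5.72639
T = 5.72639 / 1.75147 = 3.269476… → 3.27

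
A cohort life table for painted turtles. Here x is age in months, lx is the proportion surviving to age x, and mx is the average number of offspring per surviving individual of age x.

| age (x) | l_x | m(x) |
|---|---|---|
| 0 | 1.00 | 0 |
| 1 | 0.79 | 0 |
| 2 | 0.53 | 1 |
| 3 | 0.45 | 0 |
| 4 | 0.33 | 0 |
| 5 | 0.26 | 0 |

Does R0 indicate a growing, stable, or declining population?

R0 = Σ lx·mx = 0 + 0 + 0.53 + 0 + 0 + 0 = 0.53
R0 < 1, so the population is declining.

declining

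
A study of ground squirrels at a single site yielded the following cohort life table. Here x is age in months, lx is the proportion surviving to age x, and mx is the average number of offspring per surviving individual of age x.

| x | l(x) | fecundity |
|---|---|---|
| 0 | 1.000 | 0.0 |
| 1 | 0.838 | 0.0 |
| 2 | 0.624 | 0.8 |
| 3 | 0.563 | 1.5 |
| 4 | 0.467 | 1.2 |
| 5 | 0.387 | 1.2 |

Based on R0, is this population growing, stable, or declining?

growing

R0 = Σ lx·mx = 0 + 0 + 0.4992 + 0.8445 + 0.5604 + 0.4644 = 2.3685
R0 > 1, so the population is growing.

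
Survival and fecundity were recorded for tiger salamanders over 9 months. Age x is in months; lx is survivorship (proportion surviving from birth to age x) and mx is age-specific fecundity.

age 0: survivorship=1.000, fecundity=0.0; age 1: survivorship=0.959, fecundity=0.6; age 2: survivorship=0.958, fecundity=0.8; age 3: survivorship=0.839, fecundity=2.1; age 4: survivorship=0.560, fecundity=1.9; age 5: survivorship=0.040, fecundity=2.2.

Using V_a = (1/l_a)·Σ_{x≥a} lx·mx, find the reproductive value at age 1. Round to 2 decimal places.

4.44

lx·mx for x ≥ 1: 0.5754, 0.7664, 1.7619, 1.064, 0.088 → sum = 4.2557
V_1 = 4.2557 / l_1 = 4.2557 / 0.959 = 4.437643… → 4.44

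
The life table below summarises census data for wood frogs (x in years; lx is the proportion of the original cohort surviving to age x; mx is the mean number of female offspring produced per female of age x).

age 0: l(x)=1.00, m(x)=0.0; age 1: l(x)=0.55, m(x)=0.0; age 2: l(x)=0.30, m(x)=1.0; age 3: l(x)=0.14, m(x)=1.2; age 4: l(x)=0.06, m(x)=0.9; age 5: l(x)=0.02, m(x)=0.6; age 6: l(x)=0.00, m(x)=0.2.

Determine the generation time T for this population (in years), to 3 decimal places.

lx·mx: 0, 0, 0.3, 0.168, 0.054, 0.012, 0 → R0 = 0.534
x·lx·mx: 0, 0, 0.6, 0.504, 0.216, 0.06, 0 → Σ = 1.38
T = 1.38 / 0.534 = 2.58427… → 2.584

2.584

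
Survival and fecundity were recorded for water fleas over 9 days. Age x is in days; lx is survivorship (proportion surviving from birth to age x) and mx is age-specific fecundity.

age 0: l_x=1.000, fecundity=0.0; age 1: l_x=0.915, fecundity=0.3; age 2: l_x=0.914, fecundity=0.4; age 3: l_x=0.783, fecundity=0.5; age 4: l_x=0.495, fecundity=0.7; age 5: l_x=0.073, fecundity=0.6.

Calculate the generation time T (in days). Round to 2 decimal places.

2.66

lx·mx: 0, 0.2745, 0.3656, 0.3915, 0.3465, 0.0438 → R0 = 1.4219
x·lx·mx: 0, 0.2745, 0.7312, 1.1745, 1.386, 0.219 → Σ = 3.7852
T = 3.7852 / 1.4219 = 2.662072… → 2.66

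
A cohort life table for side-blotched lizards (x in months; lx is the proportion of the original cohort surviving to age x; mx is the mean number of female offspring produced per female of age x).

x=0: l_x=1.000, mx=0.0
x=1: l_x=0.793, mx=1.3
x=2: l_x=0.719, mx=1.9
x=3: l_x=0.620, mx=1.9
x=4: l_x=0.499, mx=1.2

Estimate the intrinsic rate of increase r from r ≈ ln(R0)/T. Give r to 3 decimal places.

R0 = Σ lx·mx = 0 + 1.0309 + 1.3661 + 1.178 + 0.5988 = 4.1738
Σ x·lx·mx = 9.6923; T = 9.6923/4.1738 = 2.32218…
r ≈ ln(R0)/T = ln(4.1738)/2.32218… = 0.6153… → 0.615

0.615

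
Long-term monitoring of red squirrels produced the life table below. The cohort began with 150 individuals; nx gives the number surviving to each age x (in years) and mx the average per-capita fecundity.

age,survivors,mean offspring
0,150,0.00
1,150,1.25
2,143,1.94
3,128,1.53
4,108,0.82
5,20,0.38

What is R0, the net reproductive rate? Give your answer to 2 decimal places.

5.05

lx = nx/n0 = nx/150: 1, 1, 0.95333…, 0.85333…, 0.72, 0.13333…
lx·mx by age: 0, 1.25, 1.849467…, 1.3056…, 0.5904, 0.050667…
R0 = Σ lx·mx = 5.046133… → 5.05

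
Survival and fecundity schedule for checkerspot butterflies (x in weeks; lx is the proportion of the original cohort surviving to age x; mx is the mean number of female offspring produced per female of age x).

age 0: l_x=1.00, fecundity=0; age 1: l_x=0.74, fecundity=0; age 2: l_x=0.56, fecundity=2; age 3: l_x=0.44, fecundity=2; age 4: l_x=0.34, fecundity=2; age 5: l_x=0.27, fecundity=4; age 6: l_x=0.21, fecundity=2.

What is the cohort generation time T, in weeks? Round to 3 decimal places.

3.713

lx·mx: 0, 0, 1.12, 0.88, 0.68, 1.08, 0.42 → R0 = 4.18
x·lx·mx: 0, 0, 2.24, 2.64, 2.72, 5.4, 2.52 → Σ = 15.52
T = 15.52 / 4.18 = 3.712919… → 3.713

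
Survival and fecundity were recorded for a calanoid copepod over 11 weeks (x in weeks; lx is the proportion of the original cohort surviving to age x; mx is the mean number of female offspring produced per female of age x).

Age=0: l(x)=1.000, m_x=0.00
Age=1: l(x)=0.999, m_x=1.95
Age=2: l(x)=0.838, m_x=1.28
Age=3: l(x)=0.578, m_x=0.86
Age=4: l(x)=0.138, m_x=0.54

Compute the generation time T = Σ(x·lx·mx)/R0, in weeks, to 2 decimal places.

1.64

lx·mx: 0, 1.94805, 1.07264, 0.49708, 0.07452 → R0 = 3.59229
x·lx·mx: 0, 1.94805, 2.14528, 1.49124, 0.29808 → Σ = 5.88265
T = 5.88265 / 3.59229 = 1.637577… → 1.64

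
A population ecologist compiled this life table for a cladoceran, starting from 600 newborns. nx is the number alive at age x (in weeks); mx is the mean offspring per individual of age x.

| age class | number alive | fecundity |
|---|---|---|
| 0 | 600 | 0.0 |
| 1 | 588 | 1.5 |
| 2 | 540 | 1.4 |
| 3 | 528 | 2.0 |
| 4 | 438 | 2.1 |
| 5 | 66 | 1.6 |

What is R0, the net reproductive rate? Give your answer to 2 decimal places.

lx = nx/n0 = nx/600: 1, 0.98, 0.9, 0.88, 0.73, 0.11
lx·mx by age: 0, 1.47, 1.26, 1.76, 1.533, 0.176
R0 = Σ lx·mx = 6.199 → 6.20

6.20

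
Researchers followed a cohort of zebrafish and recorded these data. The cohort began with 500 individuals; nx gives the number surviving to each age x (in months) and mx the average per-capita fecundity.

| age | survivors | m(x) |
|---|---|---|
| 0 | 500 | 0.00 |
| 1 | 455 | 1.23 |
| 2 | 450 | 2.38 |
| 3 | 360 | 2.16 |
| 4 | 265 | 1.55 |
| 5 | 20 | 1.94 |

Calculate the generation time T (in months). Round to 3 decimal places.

2.404

lx = nx/n0 = nx/500: 1, 0.91, 0.9, 0.72, 0.53, 0.04
lx·mx: 0, 1.1193, 2.142, 1.5552, 0.8215, 0.0776 → R0 = 5.7156
x·lx·mx: 0, 1.1193, 4.284, 4.6656, 3.286, 0.388 → Σ = 13.7429
T = 13.7429 / 5.7156 = 2.404454… → 2.404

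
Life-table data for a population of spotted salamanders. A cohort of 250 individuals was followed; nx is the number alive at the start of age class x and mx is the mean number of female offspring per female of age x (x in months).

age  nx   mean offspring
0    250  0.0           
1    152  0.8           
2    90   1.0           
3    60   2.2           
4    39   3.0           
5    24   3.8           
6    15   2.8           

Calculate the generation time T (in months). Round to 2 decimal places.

lx = nx/n0 = nx/250: 1, 0.608, 0.36, 0.24, 0.156, 0.096, 0.06
lx·mx: 0, 0.4864, 0.36, 0.528, 0.468, 0.3648, 0.168 → R0 = 2.3752
x·lx·mx: 0, 0.4864, 0.72, 1.584, 1.872, 1.824, 1.008 → Σ = 7.4944
T = 7.4944 / 2.3752 = 3.155271… → 3.16

3.16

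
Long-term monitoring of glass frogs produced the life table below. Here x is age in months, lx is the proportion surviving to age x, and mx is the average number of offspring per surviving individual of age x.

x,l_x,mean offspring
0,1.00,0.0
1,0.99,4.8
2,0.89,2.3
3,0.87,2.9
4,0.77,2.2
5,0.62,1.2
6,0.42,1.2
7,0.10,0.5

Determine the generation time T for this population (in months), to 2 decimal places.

2.46

lx·mx: 0, 4.752, 2.047, 2.523, 1.694, 0.744, 0.504, 0.05 → R0 = 12.314
x·lx·mx: 0, 4.752, 4.094, 7.569, 6.776, 3.72, 3.024, 0.35 → Σ = 30.285
T = 30.285 / 12.314 = 2.459396… → 2.46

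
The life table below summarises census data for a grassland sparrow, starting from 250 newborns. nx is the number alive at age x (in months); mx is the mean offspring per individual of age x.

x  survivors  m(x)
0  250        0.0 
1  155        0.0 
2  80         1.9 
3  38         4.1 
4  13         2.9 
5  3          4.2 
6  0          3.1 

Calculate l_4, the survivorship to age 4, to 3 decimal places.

0.052

l_4 = n_4/n_0 = 13/250 = 0.052 → 0.052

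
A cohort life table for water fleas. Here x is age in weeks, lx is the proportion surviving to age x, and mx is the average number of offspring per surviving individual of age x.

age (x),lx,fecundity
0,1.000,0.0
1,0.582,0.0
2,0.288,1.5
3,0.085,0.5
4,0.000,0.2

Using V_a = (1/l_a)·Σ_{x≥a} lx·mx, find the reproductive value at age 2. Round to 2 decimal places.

lx·mx for x ≥ 2: 0.432, 0.0425, 0 → sum = 0.4745
V_2 = 0.4745 / l_2 = 0.4745 / 0.288 = 1.647569… → 1.65

1.65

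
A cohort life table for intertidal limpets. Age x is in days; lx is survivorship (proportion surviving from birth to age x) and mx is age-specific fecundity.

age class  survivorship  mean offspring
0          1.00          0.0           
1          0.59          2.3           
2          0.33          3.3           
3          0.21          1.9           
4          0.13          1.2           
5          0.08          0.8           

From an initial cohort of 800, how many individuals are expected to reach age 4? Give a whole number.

104

Expected survivors = N0 · l_4 = 800 × 0.13 = 104 → 104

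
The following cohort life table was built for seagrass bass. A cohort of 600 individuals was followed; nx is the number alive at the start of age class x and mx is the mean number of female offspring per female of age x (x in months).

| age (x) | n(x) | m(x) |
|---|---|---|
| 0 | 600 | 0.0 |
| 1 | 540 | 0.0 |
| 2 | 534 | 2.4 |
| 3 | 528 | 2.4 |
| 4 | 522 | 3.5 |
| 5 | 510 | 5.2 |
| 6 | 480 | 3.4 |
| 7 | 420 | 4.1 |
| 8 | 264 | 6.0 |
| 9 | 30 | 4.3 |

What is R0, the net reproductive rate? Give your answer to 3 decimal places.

20.158

lx = nx/n0 = nx/600: 1, 0.9, 0.89, 0.88, 0.87, 0.85, 0.8, 0.7, 0.44, 0.05
lx·mx by age: 0, 0, 2.136, 2.112, 3.045, 4.42, 2.72, 2.87, 2.64, 0.215
R0 = Σ lx·mx = 20.158 → 20.158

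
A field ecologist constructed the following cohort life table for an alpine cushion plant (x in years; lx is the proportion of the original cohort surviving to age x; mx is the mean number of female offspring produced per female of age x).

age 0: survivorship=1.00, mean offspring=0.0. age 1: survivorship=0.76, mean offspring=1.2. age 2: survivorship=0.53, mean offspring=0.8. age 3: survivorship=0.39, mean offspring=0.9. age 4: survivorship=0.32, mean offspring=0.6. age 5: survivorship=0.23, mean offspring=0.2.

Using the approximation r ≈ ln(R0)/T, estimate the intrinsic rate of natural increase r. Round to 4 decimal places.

R0 = Σ lx·mx = 0 + 0.912 + 0.424 + 0.351 + 0.192 + 0.046 = 1.925
Σ x·lx·mx = 3.811; T = 3.811/1.925 = 1.97974…
r ≈ ln(R0)/T = ln(1.925)/1.97974… = 0.330814… → 0.3308

0.3308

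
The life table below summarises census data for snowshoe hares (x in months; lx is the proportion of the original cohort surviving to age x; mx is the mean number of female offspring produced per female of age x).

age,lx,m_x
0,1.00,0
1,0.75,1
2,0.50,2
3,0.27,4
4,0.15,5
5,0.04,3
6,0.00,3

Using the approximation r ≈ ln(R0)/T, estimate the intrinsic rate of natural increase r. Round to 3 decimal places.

0.505

R0 = Σ lx·mx = 0 + 0.75 + 1 + 1.08 + 0.75 + 0.12 + 0 = 3.7
Σ x·lx·mx = 9.59; T = 9.59/3.7 = 2.59189…
r ≈ ln(R0)/T = ln(3.7)/2.59189… = 0.50478… → 0.505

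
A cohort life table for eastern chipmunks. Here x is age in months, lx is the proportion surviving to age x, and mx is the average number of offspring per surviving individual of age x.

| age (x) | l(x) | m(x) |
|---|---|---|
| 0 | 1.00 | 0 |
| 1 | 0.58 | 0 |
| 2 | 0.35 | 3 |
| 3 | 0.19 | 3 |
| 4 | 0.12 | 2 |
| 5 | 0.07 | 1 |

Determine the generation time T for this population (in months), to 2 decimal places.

lx·mx: 0, 0, 1.05, 0.57, 0.24, 0.07 → R0 = 1.93
x·lx·mx: 0, 0, 2.1, 1.71, 0.96, 0.35 → Σ = 5.12
T = 5.12 / 1.93 = 2.65285… → 2.65

2.65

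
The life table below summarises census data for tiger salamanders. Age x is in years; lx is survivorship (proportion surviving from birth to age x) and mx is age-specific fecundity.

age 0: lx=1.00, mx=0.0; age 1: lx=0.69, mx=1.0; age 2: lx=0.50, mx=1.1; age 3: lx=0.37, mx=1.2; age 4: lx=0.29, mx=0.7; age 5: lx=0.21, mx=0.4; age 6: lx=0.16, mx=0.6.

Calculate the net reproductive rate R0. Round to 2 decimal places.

lx·mx by age: 0, 0.69, 0.55, 0.444, 0.203, 0.084, 0.096
R0 = Σ lx·mx = 2.067 → 2.07

2.07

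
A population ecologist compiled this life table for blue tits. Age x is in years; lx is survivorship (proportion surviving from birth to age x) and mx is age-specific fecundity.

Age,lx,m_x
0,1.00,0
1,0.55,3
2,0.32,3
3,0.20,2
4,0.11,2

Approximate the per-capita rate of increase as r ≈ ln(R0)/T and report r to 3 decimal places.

0.670

R0 = Σ lx·mx = 0 + 1.65 + 0.96 + 0.4 + 0.22 = 3.23
Σ x·lx·mx = 5.65; T = 5.65/3.23 = 1.74923…
r ≈ ln(R0)/T = ln(3.23)/1.74923… = 0.67029… → 0.670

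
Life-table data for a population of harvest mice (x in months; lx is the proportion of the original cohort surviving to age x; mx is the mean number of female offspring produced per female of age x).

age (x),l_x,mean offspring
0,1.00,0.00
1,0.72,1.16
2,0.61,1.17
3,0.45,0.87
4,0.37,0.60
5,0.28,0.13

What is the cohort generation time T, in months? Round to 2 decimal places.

lx·mx: 0, 0.8352, 0.7137, 0.3915, 0.222, 0.0364 → R0 = 2.1988
x·lx·mx: 0, 0.8352, 1.4274, 1.1745, 0.888, 0.182 → Σ = 4.5071
T = 4.5071 / 2.1988 = 2.0498… → 2.05

2.05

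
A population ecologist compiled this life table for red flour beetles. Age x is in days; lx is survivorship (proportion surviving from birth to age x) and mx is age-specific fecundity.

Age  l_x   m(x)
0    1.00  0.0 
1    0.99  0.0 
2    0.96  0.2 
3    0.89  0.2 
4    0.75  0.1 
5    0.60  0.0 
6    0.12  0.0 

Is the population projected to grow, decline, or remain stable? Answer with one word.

declining

R0 = Σ lx·mx = 0 + 0 + 0.192 + 0.178 + 0.075 + 0 + 0 = 0.445
R0 < 1, so the population is declining.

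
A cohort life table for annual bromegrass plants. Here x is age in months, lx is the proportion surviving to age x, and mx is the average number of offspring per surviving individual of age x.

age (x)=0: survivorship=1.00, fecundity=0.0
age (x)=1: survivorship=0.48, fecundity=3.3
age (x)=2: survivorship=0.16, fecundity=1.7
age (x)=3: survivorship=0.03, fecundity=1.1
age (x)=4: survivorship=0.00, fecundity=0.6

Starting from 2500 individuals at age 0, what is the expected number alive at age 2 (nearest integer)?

400

Expected survivors = N0 · l_2 = 2500 × 0.16 = 400 → 400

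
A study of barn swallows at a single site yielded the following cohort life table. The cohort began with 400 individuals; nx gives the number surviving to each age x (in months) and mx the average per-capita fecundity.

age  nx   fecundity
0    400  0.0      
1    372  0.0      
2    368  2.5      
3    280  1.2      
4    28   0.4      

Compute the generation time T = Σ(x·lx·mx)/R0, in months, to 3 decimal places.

lx = nx/n0 = nx/400: 1, 0.93, 0.92, 0.7, 0.07
lx·mx: 0, 0, 2.3, 0.84, 0.028 → R0 = 3.168
x·lx·mx: 0, 0, 4.6, 2.52, 0.112 → Σ = 7.232
T = 7.232 / 3.168 = 2.282828… → 2.283

2.283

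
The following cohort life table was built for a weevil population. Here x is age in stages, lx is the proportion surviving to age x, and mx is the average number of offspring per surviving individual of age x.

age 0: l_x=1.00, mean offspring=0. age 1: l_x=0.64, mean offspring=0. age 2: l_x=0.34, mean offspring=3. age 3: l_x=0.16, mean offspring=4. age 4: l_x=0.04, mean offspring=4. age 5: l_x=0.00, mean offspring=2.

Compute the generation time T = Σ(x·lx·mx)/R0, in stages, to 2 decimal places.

lx·mx: 0, 0, 1.02, 0.64, 0.16, 0 → R0 = 1.82
x·lx·mx: 0, 0, 2.04, 1.92, 0.64, 0 → Σ = 4.6
T = 4.6 / 1.82 = 2.527473… → 2.53

2.53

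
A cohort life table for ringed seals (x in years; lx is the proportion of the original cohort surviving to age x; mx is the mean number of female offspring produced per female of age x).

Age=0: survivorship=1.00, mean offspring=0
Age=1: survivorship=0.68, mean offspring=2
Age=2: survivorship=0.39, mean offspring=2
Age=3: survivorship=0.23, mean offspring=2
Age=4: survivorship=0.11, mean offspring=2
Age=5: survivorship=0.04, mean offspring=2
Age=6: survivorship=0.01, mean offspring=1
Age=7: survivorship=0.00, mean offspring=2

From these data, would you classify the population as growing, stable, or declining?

R0 = Σ lx·mx = 0 + 1.36 + 0.78 + 0.46 + 0.22 + 0.08 + 0.01 + 0 = 2.91
R0 > 1, so the population is growing.

growing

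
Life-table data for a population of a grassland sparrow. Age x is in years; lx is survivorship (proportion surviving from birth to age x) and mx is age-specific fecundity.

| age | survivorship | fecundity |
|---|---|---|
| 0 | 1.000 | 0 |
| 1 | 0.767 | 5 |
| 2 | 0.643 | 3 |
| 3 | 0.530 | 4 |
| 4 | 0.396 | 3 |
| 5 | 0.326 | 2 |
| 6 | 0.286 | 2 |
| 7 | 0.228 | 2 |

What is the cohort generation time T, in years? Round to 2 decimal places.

2.67

lx·mx: 0, 3.835, 1.929, 2.12, 1.188, 0.652, 0.572, 0.456 → R0 = 10.752
x·lx·mx: 0, 3.835, 3.858, 6.36, 4.752, 3.26, 3.432, 3.192 → Σ = 28.689
T = 28.689 / 10.752 = 2.668248… → 2.67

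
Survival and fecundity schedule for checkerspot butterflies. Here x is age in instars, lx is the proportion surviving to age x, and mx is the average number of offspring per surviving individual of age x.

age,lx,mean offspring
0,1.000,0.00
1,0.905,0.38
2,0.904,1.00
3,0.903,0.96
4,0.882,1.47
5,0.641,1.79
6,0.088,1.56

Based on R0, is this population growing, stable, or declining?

R0 = Σ lx·mx = 0 + 0.3439 + 0.904 + 0.86688 + 1.29654 + 1.14739 + 0.13728 = 4.69599
R0 > 1, so the population is growing.

growing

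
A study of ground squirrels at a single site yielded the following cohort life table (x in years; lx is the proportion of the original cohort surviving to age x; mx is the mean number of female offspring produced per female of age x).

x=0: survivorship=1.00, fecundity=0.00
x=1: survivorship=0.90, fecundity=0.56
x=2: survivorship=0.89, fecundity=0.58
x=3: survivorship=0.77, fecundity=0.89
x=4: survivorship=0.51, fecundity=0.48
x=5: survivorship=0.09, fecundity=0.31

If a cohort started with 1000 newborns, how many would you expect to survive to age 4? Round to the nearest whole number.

510

Expected survivors = N0 · l_4 = 1000 × 0.51 = 510 → 510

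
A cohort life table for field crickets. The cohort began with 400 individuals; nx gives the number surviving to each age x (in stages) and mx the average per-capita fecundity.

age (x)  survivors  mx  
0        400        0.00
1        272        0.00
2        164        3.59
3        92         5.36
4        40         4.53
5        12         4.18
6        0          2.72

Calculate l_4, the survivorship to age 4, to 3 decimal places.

l_4 = n_4/n_0 = 40/400 = 0.1 → 0.100

0.100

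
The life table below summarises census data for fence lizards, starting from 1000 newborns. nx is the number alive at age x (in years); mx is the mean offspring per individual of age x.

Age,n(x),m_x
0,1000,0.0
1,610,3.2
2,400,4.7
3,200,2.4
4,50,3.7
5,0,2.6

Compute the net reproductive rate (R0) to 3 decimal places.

4.497

lx = nx/n0 = nx/1000: 1, 0.61, 0.4, 0.2, 0.05, 0
lx·mx by age: 0, 1.952, 1.88, 0.48, 0.185, 0
R0 = Σ lx·mx = 4.497 → 4.497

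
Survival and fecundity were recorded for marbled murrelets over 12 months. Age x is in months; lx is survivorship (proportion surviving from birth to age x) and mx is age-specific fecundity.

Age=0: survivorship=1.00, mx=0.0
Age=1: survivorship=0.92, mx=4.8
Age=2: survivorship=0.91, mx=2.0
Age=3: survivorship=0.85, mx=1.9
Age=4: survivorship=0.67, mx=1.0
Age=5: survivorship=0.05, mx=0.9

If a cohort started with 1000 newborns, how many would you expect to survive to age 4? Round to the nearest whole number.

670

Expected survivors = N0 · l_4 = 1000 × 0.67 = 670 → 670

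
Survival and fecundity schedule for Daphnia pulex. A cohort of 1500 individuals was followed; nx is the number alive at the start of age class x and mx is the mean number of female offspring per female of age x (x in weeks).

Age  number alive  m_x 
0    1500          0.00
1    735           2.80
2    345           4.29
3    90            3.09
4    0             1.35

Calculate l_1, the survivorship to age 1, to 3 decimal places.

l_1 = n_1/n_0 = 735/1500 = 0.49 → 0.490

0.490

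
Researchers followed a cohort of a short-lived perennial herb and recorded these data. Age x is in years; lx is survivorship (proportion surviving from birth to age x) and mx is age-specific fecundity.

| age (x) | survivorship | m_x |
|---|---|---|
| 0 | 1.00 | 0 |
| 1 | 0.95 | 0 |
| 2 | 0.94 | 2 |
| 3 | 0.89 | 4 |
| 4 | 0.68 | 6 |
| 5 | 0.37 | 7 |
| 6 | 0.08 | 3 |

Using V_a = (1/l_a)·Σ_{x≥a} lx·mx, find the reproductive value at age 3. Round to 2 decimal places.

11.76

lx·mx for x ≥ 3: 3.56, 4.08, 2.59, 0.24 → sum = 10.47
V_3 = 10.47 / l_3 = 10.47 / 0.89 = 11.764045… → 11.76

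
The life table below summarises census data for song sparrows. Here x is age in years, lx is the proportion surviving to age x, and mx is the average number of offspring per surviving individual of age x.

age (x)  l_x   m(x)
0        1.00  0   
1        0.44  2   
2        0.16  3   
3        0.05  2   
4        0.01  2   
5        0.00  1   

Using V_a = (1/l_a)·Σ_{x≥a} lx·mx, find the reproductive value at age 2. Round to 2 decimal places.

3.75

lx·mx for x ≥ 2: 0.48, 0.1, 0.02, 0 → sum = 0.6
V_2 = 0.6 / l_2 = 0.6 / 0.16 = 3.75 → 3.75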